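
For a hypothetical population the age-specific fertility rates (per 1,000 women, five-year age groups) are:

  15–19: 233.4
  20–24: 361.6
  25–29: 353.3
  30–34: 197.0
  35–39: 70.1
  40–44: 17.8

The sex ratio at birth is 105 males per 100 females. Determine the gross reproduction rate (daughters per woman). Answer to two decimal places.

3.01

Proportion female at birth = 100 / (100 + 105) = 0.48780.
Sum of ASFRs = 233.4 + 361.6 + 353.3 + 197.0 + 70.1 + 17.8 = 1233.2
TFR = 5 × 1233.2 / 1000 = 6.166
GRR = 0.48780 × 6.166 = 3.00777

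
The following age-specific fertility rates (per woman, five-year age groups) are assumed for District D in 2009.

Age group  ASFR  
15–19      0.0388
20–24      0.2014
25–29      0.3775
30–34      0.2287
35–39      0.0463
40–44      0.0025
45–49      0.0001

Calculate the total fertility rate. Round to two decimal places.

Sum of ASFRs = 0.0388 + 0.2014 + 0.3775 + 0.2287 + 0.0463 + 0.0025 + 0.0001 = 0.8953
TFR = 5 × 0.8953 = 4.4765

4.48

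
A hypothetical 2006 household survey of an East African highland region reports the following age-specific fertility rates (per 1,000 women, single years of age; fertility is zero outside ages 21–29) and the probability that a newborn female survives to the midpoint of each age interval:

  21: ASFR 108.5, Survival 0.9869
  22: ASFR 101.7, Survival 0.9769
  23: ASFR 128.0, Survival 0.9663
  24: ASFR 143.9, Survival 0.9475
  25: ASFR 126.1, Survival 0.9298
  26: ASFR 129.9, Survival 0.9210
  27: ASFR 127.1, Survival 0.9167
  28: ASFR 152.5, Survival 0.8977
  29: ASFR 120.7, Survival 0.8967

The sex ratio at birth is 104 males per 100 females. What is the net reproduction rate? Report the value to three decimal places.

0.522

Proportion female at birth = 100 / (100 + 104) = 0.49020.
Weighting each age-specific rate by interval width and survival:
  21: 1 × 108.5/1000 × 0.9869 = 0.10708
  22: 1 × 101.7/1000 × 0.9769 = 0.09935
  23: 1 × 128.0/1000 × 0.9663 = 0.12369
  24: 1 × 143.9/1000 × 0.9475 = 0.13635
  25: 1 × 126.1/1000 × 0.9298 = 0.11725
  26: 1 × 129.9/1000 × 0.9210 = 0.11964
  27: 1 × 127.1/1000 × 0.9167 = 0.11651
  28: 1 × 152.5/1000 × 0.8977 = 0.13690
  29: 1 × 120.7/1000 × 0.8967 = 0.10823
Sum = 1.06500
NRR = 0.49020 × 1.06500 = 0.52206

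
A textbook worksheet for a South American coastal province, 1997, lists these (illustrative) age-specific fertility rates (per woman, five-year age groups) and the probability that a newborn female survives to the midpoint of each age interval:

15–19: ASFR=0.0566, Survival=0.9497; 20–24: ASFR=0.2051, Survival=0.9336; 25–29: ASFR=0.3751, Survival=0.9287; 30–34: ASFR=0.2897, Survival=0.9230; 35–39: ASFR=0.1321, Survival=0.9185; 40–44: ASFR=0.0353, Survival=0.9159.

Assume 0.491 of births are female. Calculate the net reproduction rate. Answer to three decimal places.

2.491

Proportion female at birth = 0.491.
Each age group contributes 5 × ASFR × survival:
  15–19: 5 × 0.0566 × 0.9497 = 0.26877
  20–24: 5 × 0.2051 × 0.9336 = 0.95741
  25–29: 5 × 0.3751 × 0.9287 = 1.74178
  30–34: 5 × 0.2897 × 0.9230 = 1.33697
  35–39: 5 × 0.1321 × 0.9185 = 0.60667
  40–44: 5 × 0.0353 × 0.9159 = 0.16166
Sum = 5.07326
NRR = 0.491 × 5.07326 = 2.49097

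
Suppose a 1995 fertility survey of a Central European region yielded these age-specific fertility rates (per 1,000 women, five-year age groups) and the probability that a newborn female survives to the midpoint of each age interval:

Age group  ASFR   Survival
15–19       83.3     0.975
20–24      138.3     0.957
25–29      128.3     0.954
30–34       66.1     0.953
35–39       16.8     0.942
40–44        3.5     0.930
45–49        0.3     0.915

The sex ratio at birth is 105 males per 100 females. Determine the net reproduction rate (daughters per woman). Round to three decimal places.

Proportion female at birth = 100 / (100 + 105) = 0.48780.
Survival-weighted fertility by age (5·fₓ·Sₓ):
  15–19: 5 × 83.3/1000 × 0.975 = 0.40609
  20–24: 5 × 138.3/1000 × 0.957 = 0.66177
  25–29: 5 × 128.3/1000 × 0.954 = 0.61199
  30–34: 5 × 66.1/1000 × 0.953 = 0.31497
  35–39: 5 × 16.8/1000 × 0.942 = 0.07913
  40–44: 5 × 3.5/1000 × 0.930 = 0.01628
  45–49: 5 × 0.3/1000 × 0.915 = 0.00137
Sum = 2.09160
NRR = 0.48780 × 2.09160 = 1.02028
NRR > 1, so each generation more than replaces itself.

1.020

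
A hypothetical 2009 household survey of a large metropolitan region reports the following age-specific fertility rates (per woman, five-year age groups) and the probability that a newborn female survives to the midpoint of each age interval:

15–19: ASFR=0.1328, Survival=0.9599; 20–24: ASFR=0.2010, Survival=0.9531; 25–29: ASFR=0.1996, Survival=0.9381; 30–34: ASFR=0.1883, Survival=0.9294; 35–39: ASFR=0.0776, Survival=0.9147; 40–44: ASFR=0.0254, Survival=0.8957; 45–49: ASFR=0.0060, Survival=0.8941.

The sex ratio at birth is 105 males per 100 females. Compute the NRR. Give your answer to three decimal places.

Proportion female at birth = 100 / (100 + 105) = 0.48780.
Each age group contributes 5 × ASFR × survival:
  15–19: 5 × 0.1328 × 0.9599 = 0.63737
  20–24: 5 × 0.2010 × 0.9531 = 0.95787
  25–29: 5 × 0.1996 × 0.9381 = 0.93622
  30–34: 5 × 0.1883 × 0.9294 = 0.87503
  35–39: 5 × 0.0776 × 0.9147 = 0.35490
  40–44: 5 × 0.0254 × 0.8957 = 0.11375
  45–49: 5 × 0.0060 × 0.8941 = 0.02682
Sum = 3.90196
NRR = 0.48780 × 3.90196 = 1.90338

1.903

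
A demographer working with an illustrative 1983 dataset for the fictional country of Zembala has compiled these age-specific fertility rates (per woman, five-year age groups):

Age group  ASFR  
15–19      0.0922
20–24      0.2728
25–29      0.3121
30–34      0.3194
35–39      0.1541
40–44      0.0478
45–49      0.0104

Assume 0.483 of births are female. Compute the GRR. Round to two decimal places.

Proportion female at birth = 0.483.
Sum of ASFRs = 0.0922 + 0.2728 + 0.3121 + 0.3194 + 0.1541 + 0.0478 + 0.0104 = 1.2088
TFR = 5 × 1.2088 = 6.044
GRR = 0.483 × 6.044 = 2.91925

2.92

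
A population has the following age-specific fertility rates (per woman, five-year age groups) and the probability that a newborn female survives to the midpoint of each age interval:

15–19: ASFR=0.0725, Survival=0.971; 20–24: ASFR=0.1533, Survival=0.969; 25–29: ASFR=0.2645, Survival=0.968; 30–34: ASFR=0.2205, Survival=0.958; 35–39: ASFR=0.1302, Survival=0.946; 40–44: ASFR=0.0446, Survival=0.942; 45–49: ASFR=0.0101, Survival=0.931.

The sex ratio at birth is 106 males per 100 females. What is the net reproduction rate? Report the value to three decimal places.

Proportion female at birth = 100 / (100 + 106) = 0.48544.
Each age group contributes 5 × ASFR × survival:
  15–19: 5 × 0.0725 × 0.971 = 0.35199
  20–24: 5 × 0.1533 × 0.969 = 0.74274
  25–29: 5 × 0.2645 × 0.968 = 1.28018
  30–34: 5 × 0.2205 × 0.958 = 1.05620
  35–39: 5 × 0.1302 × 0.946 = 0.61585
  40–44: 5 × 0.0446 × 0.942 = 0.21007
  45–49: 5 × 0.0101 × 0.931 = 0.04702
Sum = 4.30405
NRR = 0.48544 × 4.30405 = 2.08936

2.089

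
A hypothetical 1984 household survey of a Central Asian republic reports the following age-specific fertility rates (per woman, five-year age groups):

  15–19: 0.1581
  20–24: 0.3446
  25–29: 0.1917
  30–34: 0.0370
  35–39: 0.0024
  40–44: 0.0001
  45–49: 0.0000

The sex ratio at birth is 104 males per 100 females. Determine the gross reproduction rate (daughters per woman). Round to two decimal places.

Proportion female at birth = 100 / (100 + 104) = 0.49020.
Sum of ASFRs = 0.1581 + 0.3446 + 0.1917 + 0.0370 + 0.0024 + 0.0001 + 0.0000 = 0.7339
TFR = 5 × 0.7339 = 3.6695
GRR = 0.49020 × 3.6695 = 1.79879

1.80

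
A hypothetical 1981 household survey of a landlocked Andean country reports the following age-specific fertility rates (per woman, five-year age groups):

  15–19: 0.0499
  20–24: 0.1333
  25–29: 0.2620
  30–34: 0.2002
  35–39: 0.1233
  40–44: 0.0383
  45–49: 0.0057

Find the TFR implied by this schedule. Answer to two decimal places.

4.06

Sum of ASFRs = 0.0499 + 0.1333 + 0.2620 + 0.2002 + 0.1233 + 0.0383 + 0.0057 = 0.8127
TFR = 5 × 0.8127 = 4.0635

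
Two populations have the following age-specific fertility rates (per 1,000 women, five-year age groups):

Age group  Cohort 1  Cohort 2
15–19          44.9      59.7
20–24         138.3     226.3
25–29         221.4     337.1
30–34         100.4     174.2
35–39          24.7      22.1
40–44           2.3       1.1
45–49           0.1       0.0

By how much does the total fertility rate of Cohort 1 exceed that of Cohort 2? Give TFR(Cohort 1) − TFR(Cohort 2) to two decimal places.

-1.44

Cohort 1:
  Sum of ASFRs = 44.9 + 138.3 + 221.4 + 100.4 + 24.7 + 2.3 + 0.1 = 532.1
  TFR = 5 × 532.1 / 1000 = 2.6605
Cohort 2:
  Sum of ASFRs = 59.7 + 226.3 + 337.1 + 174.2 + 22.1 + 1.1 + 0.0 = 820.5
  TFR = 5 × 820.5 / 1000 = 4.1025
Difference = 2.6605 − 4.1025 = -1.442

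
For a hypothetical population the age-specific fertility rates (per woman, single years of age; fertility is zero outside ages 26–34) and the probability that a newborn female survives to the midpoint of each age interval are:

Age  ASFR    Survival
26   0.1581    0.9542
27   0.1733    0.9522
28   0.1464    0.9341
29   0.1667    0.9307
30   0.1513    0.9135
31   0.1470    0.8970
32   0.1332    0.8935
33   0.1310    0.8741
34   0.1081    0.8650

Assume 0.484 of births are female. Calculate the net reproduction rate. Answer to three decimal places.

Proportion female at birth = 0.484.
Weighting each age-specific rate by interval width and survival:
  26: 1 × 0.1581 × 0.9542 = 0.15086
  27: 1 × 0.1733 × 0.9522 = 0.16502
  28: 1 × 0.1464 × 0.9341 = 0.13675
  29: 1 × 0.1667 × 0.9307 = 0.15515
  30: 1 × 0.1513 × 0.9135 = 0.13821
  31: 1 × 0.1470 × 0.8970 = 0.13186
  32: 1 × 0.1332 × 0.8935 = 0.11901
  33: 1 × 0.1310 × 0.8741 = 0.11451
  34: 1 × 0.1081 × 0.8650 = 0.09351
Sum = 1.20488
NRR = 0.484 × 1.20488 = 0.58316
An NRR under 1 implies long-run decline under these rates.

0.583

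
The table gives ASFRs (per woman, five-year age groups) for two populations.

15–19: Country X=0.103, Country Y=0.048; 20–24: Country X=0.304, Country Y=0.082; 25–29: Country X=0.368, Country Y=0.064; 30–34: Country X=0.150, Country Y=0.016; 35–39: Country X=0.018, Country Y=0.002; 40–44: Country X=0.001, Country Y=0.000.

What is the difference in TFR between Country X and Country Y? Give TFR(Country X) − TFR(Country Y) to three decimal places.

3.660

Country X:
  Sum of ASFRs = 0.103 + 0.304 + 0.368 + 0.150 + 0.018 + 0.001 = 0.944
  TFR = 5 × 0.944 = 4.72
Country Y:
  Sum of ASFRs = 0.048 + 0.082 + 0.064 + 0.016 + 0.002 + 0.000 = 0.212
  TFR = 5 × 0.212 = 1.06
Difference = 4.72 − 1.06 = 3.66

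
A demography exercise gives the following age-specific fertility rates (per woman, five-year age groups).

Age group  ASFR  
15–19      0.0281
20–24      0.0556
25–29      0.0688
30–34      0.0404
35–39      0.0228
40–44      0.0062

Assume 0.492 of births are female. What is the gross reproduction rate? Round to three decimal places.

Proportion female at birth = 0.492.
Sum of ASFRs = 0.0281 + 0.0556 + 0.0688 + 0.0404 + 0.0228 + 0.0062 = 0.2219
TFR = 5 × 0.2219 = 1.1095
GRR = 0.492 × 1.1095 = 0.54587

0.546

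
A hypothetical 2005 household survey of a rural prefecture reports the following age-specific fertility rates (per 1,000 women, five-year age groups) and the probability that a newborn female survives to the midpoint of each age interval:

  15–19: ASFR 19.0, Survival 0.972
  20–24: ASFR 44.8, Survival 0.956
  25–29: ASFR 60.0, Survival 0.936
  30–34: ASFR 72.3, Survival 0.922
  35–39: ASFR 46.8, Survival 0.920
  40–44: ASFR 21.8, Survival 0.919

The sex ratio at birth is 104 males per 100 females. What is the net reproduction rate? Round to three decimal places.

Proportion female at birth = 100 / (100 + 104) = 0.49020.
Each age group contributes 5 × ASFR × survival:
  15–19: 5 × 19.0/1000 × 0.972 = 0.09234
  20–24: 5 × 44.8/1000 × 0.956 = 0.21414
  25–29: 5 × 60.0/1000 × 0.936 = 0.28080
  30–34: 5 × 72.3/1000 × 0.922 = 0.33330
  35–39: 5 × 46.8/1000 × 0.920 = 0.21528
  40–44: 5 × 21.8/1000 × 0.919 = 0.10017
Sum = 1.23603
NRR = 0.49020 × 1.23603 = 0.60590

0.606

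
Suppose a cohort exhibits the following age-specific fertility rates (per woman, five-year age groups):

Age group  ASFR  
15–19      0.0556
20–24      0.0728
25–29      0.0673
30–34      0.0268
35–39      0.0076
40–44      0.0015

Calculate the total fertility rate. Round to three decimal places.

Sum of ASFRs = 0.0556 + 0.0728 + 0.0673 + 0.0268 + 0.0076 + 0.0015 = 0.2316
TFR = 5 × 0.2316 = 1.158

1.158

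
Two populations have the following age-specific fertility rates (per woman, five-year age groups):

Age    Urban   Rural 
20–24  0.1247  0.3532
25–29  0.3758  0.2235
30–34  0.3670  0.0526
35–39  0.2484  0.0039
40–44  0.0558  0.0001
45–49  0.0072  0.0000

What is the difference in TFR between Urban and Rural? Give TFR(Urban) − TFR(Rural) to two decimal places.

2.73

Urban:
  Sum of ASFRs = 0.1247 + 0.3758 + 0.3670 + 0.2484 + 0.0558 + 0.0072 = 1.1789
  TFR = 5 × 1.1789 = 5.8945
Rural:
  Sum of ASFRs = 0.3532 + 0.2235 + 0.0526 + 0.0039 + 0.0001 + 0.0000 = 0.6333
  TFR = 5 × 0.6333 = 3.1665
Difference = 5.8945 − 3.1665 = 2.728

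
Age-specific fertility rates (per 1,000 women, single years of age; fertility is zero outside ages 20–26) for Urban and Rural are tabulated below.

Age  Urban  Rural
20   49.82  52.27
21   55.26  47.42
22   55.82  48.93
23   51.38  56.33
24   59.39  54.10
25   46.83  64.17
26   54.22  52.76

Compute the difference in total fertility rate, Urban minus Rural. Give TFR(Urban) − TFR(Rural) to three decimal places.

Urban:
  Sum of ASFRs = 49.82 + 55.26 + 55.82 + 51.38 + 59.39 + 46.83 + 54.22 = 372.72
  TFR = 372.72 / 1000 = 0.37272
Rural:
  Sum of ASFRs = 52.27 + 47.42 + 48.93 + 56.33 + 54.10 + 64.17 + 52.76 = 375.98
  TFR = 375.98 / 1000 = 0.37598
Difference = 0.37272 − 0.37598 = -0.00326

-0.003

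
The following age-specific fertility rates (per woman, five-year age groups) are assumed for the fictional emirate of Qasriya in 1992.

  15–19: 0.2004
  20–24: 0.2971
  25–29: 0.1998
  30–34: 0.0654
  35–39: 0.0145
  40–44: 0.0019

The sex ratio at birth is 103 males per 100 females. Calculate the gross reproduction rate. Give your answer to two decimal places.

1.92

Proportion female at birth = 100 / (100 + 103) = 0.49261.
Sum of ASFRs = 0.2004 + 0.2971 + 0.1998 + 0.0654 + 0.0145 + 0.0019 = 0.7791
TFR = 5 × 0.7791 = 3.8955
GRR = 0.49261 × 3.8955 = 1.91896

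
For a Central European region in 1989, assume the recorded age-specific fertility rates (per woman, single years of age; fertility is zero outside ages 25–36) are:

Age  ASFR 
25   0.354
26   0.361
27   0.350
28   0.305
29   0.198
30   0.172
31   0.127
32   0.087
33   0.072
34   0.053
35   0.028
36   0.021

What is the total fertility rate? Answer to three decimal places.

2.128

Sum of ASFRs = 0.354 + 0.361 + 0.350 + 0.305 + 0.198 + 0.172 + 0.127 + 0.087 + 0.072 + 0.053 + 0.028 + 0.021 = 2.128
TFR = 2.128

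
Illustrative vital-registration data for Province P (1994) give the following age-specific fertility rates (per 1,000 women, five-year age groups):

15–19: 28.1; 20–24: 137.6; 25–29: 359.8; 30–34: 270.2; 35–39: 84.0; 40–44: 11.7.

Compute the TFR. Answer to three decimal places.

4.457

Sum of ASFRs = 28.1 + 137.6 + 359.8 + 270.2 + 84.0 + 11.7 = 891.4
TFR = 5 × 891.4 / 1000 = 4.457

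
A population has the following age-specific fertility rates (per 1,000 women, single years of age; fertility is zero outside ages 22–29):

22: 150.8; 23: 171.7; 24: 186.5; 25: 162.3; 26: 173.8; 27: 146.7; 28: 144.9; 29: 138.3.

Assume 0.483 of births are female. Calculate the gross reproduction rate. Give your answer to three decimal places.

0.616

Proportion female at birth = 0.483.
Sum of ASFRs = 150.8 + 171.7 + 186.5 + 162.3 + 173.8 + 146.7 + 144.9 + 138.3 = 1275.0
TFR = 1275.0 / 1000 = 1.275
GRR = 0.483 × 1.275 = 0.61583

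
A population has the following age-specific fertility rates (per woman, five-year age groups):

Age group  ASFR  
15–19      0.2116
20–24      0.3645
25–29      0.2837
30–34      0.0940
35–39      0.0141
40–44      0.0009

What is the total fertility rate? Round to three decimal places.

Sum of ASFRs = 0.2116 + 0.3645 + 0.2837 + 0.0940 + 0.0141 + 0.0009 = 0.9688
TFR = 5 × 0.9688 = 4.844

4.844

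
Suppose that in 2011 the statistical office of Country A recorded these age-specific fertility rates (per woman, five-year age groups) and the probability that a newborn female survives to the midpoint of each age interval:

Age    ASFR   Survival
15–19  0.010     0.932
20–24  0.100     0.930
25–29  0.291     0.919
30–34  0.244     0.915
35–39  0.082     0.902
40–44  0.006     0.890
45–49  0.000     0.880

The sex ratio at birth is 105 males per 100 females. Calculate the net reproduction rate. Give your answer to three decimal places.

1.640

Proportion female at birth = 100 / (100 + 105) = 0.48780.
Each age group contributes 5 × ASFR × survival:
  15–19: 5 × 0.010 × 0.932 = 0.04660
  20–24: 5 × 0.100 × 0.930 = 0.46500
  25–29: 5 × 0.291 × 0.919 = 1.33715
  30–34: 5 × 0.244 × 0.915 = 1.11630
  35–39: 5 × 0.082 × 0.902 = 0.36982
  40–44: 5 × 0.006 × 0.890 = 0.02670
  45–49: 5 × 0.000 × 0.880 = 0.00000
Sum = 3.36157
NRR = 0.48780 × 3.36157 = 1.63977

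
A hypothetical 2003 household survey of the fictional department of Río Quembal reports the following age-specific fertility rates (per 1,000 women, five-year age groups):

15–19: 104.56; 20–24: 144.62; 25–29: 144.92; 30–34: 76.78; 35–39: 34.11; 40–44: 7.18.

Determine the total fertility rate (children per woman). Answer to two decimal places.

Sum of ASFRs = 104.56 + 144.62 + 144.92 + 76.78 + 34.11 + 7.18 = 512.17
TFR = 5 × 512.17 / 1000 = 2.56085

2.56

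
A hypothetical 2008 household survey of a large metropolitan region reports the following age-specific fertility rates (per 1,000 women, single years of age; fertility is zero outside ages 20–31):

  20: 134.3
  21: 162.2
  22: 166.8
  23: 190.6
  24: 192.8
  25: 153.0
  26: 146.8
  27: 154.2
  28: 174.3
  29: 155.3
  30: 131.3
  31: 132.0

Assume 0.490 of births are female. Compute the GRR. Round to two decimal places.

Proportion female at birth = 0.490.
Sum of ASFRs = 134.3 + 162.2 + 166.8 + 190.6 + 192.8 + 153.0 + 146.8 + 154.2 + 174.3 + 155.3 + 131.3 + 132.0 = 1893.6
TFR = 1893.6 / 1000 = 1.8936
GRR = 0.490 × 1.8936 = 0.92786

0.93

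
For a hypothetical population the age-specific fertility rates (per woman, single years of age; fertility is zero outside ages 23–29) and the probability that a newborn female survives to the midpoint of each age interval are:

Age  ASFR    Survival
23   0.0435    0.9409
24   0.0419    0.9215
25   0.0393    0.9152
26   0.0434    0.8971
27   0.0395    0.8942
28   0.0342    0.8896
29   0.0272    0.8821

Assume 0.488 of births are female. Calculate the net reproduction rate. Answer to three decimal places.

0.119

Proportion female at birth = 0.488.
Survival-weighted fertility by age (1·fₓ·Sₓ):
  23: 1 × 0.0435 × 0.9409 = 0.04093
  24: 1 × 0.0419 × 0.9215 = 0.03861
  25: 1 × 0.0393 × 0.9152 = 0.03597
  26: 1 × 0.0434 × 0.8971 = 0.03893
  27: 1 × 0.0395 × 0.8942 = 0.03532
  28: 1 × 0.0342 × 0.8896 = 0.03042
  29: 1 × 0.0272 × 0.8821 = 0.02399
Sum = 0.24417
NRR = 0.488 × 0.24417 = 0.11915
With NRR below 1 the population is below replacement fertility.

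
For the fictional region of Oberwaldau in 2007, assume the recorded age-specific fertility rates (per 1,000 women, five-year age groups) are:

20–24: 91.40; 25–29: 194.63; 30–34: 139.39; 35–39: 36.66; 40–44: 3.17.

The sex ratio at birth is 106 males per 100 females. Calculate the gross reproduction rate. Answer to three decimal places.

Proportion female at birth = 100 / (100 + 106) = 0.48544.
Sum of ASFRs = 91.40 + 194.63 + 139.39 + 36.66 + 3.17 = 465.25
TFR = 5 × 465.25 / 1000 = 2.32625
GRR = 0.48544 × 2.32625 = 1.12925

1.129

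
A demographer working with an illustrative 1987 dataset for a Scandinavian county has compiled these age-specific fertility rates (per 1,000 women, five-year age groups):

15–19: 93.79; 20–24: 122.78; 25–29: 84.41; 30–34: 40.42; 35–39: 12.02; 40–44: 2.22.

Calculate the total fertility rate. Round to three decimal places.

Sum of ASFRs = 93.79 + 122.78 + 84.41 + 40.42 + 12.02 + 2.22 = 355.64
TFR = 5 × 355.64 / 1000 = 1.7782

1.778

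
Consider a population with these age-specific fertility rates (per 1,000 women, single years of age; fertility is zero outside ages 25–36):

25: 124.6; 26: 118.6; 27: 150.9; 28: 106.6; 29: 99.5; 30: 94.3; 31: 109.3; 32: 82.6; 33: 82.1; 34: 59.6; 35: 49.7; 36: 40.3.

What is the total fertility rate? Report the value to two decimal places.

1.12

Sum of ASFRs = 124.6 + 118.6 + 150.9 + 106.6 + 99.5 + 94.3 + 109.3 + 82.6 + 82.1 + 59.6 + 49.7 + 40.3 = 1118.1
TFR = 1118.1 / 1000 = 1.1181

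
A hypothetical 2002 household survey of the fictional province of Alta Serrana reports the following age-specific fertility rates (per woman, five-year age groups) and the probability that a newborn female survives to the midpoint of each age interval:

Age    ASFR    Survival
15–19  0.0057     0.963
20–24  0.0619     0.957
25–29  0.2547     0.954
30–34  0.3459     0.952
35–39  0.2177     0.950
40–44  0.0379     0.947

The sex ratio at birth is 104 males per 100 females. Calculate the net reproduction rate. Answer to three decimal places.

2.156

Proportion female at birth = 100 / (100 + 104) = 0.49020.
Survival-weighted fertility by age (5·fₓ·Sₓ):
  15–19: 5 × 0.0057 × 0.963 = 0.02745
  20–24: 5 × 0.0619 × 0.957 = 0.29619
  25–29: 5 × 0.2547 × 0.954 = 1.21492
  30–34: 5 × 0.3459 × 0.952 = 1.64648
  35–39: 5 × 0.2177 × 0.950 = 1.03408
  40–44: 5 × 0.0379 × 0.947 = 0.17946
Sum = 4.39858
NRR = 0.49020 × 4.39858 = 2.15618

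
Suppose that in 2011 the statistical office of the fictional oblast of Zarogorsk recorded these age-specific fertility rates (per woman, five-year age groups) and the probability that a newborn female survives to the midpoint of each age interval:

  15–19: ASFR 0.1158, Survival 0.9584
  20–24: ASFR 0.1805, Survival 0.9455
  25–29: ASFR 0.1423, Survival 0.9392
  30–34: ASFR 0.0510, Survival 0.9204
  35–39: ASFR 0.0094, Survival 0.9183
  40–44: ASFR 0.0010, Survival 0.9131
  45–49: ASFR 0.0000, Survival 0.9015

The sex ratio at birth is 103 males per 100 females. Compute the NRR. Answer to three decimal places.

Proportion female at birth = 100 / (100 + 103) = 0.49261.
Weighting each age-specific rate by interval width and survival:
  15–19: 5 × 0.1158 × 0.9584 = 0.55491
  20–24: 5 × 0.1805 × 0.9455 = 0.85331
  25–29: 5 × 0.1423 × 0.9392 = 0.66824
  30–34: 5 × 0.0510 × 0.9204 = 0.23470
  35–39: 5 × 0.0094 × 0.9183 = 0.04316
  40–44: 5 × 0.0010 × 0.9131 = 0.00457
  45–49: 5 × 0.0000 × 0.9015 = 0.00000
Sum = 2.35889
NRR = 0.49261 × 2.35889 = 1.16201
NRR > 1, so each generation more than replaces itself.

1.162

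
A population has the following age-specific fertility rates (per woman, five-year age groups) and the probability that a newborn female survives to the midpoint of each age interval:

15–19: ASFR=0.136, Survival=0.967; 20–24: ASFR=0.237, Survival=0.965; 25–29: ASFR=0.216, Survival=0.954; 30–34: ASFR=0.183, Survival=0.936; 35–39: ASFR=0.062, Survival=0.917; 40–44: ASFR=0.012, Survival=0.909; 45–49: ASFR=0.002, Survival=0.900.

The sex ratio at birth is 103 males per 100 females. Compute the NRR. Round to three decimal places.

1.988

Proportion female at birth = 100 / (100 + 103) = 0.49261.
Weighting each age-specific rate by interval width and survival:
  15–19: 5 × 0.136 × 0.967 = 0.65756
  20–24: 5 × 0.237 × 0.965 = 1.14353
  25–29: 5 × 0.216 × 0.954 = 1.03032
  30–34: 5 × 0.183 × 0.936 = 0.85644
  35–39: 5 × 0.062 × 0.917 = 0.28427
  40–44: 5 × 0.012 × 0.909 = 0.05454
  45–49: 5 × 0.002 × 0.900 = 0.00900
Sum = 4.03566
NRR = 0.49261 × 4.03566 = 1.98801
With NRR above 1 the population is above replacement fertility.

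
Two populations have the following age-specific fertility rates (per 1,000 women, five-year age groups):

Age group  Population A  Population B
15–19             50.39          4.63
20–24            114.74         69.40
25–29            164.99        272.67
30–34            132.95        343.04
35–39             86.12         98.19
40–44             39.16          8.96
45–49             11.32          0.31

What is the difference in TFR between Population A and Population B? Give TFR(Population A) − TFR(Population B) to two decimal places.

Population A:
  Sum of ASFRs = 50.39 + 114.74 + 164.99 + 132.95 + 86.12 + 39.16 + 11.32 = 599.67
  TFR = 5 × 599.67 / 1000 = 2.99835
Population B:
  Sum of ASFRs = 4.63 + 69.40 + 272.67 + 343.04 + 98.19 + 8.96 + 0.31 = 797.20
  TFR = 5 × 797.20 / 1000 = 3.986
Difference = 2.99835 − 3.986 = -0.98765

-0.99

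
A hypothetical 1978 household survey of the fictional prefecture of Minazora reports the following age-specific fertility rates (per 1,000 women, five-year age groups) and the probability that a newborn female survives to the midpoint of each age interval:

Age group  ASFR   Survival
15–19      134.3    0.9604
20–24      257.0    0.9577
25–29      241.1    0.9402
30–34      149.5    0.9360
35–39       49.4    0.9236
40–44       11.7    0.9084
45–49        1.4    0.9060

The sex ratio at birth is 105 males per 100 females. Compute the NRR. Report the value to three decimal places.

Proportion female at birth = 100 / (100 + 105) = 0.48780.
Survival-weighted fertility by age (5·fₓ·Sₓ):
  15–19: 5 × 134.3/1000 × 0.9604 = 0.64491
  20–24: 5 × 257.0/1000 × 0.9577 = 1.23064
  25–29: 5 × 241.1/1000 × 0.9402 = 1.13341
  30–34: 5 × 149.5/1000 × 0.9360 = 0.69966
  35–39: 5 × 49.4/1000 × 0.9236 = 0.22813
  40–44: 5 × 11.7/1000 × 0.9084 = 0.05314
  45–49: 5 × 1.4/1000 × 0.9060 = 0.00634
Sum = 3.99623
NRR = 0.48780 × 3.99623 = 1.94936
An NRR exceeding 1 indicates intrinsic growth under these rates.

1.949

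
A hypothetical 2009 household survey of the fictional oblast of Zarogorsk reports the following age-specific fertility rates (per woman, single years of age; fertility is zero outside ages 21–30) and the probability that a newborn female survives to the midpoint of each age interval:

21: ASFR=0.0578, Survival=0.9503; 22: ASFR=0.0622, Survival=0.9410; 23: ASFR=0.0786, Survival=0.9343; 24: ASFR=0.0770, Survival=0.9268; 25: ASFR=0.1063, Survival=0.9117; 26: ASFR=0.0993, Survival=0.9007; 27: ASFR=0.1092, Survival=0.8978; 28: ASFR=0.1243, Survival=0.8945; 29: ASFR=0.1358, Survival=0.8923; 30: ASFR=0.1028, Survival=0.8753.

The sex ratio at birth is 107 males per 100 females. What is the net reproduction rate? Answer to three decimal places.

Proportion female at birth = 100 / (100 + 107) = 0.48309.
Weighting each age-specific rate by interval width and survival:
  21: 1 × 0.0578 × 0.9503 = 0.05493
  22: 1 × 0.0622 × 0.9410 = 0.05853
  23: 1 × 0.0786 × 0.9343 = 0.07344
  24: 1 × 0.0770 × 0.9268 = 0.07136
  25: 1 × 0.1063 × 0.9117 = 0.09691
  26: 1 × 0.0993 × 0.9007 = 0.08944
  27: 1 × 0.1092 × 0.8978 = 0.09804
  28: 1 × 0.1243 × 0.8945 = 0.11119
  29: 1 × 0.1358 × 0.8923 = 0.12117
  30: 1 × 0.1028 × 0.8753 = 0.08998
Sum = 0.86499
NRR = 0.48309 × 0.86499 = 0.41787

0.418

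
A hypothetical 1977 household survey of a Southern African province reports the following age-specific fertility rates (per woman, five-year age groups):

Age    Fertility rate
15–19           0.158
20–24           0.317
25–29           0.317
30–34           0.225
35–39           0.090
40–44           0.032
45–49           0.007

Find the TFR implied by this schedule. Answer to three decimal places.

Sum of ASFRs = 0.158 + 0.317 + 0.317 + 0.225 + 0.090 + 0.032 + 0.007 = 1.146
TFR = 5 × 1.146 = 5.73

5.730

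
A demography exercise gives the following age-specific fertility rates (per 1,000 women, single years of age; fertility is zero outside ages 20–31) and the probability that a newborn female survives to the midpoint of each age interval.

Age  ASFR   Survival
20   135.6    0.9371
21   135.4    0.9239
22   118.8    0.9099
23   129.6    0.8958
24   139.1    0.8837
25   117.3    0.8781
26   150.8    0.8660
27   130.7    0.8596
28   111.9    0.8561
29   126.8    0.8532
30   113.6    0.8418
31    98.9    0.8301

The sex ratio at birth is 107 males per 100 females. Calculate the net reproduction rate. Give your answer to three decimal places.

Proportion female at birth = 100 / (100 + 107) = 0.48309.
Per-age-group product (1 × ASFR × survival probability):
  20: 1 × 135.6/1000 × 0.9371 = 0.12707
  21: 1 × 135.4/1000 × 0.9239 = 0.12510
  22: 1 × 118.8/1000 × 0.9099 = 0.10810
  23: 1 × 129.6/1000 × 0.8958 = 0.11610
  24: 1 × 139.1/1000 × 0.8837 = 0.12292
  25: 1 × 117.3/1000 × 0.8781 = 0.10300
  26: 1 × 150.8/1000 × 0.8660 = 0.13059
  27: 1 × 130.7/1000 × 0.8596 = 0.11235
  28: 1 × 111.9/1000 × 0.8561 = 0.09580
  29: 1 × 126.8/1000 × 0.8532 = 0.10819
  30: 1 × 113.6/1000 × 0.8418 = 0.09563
  31: 1 × 98.9/1000 × 0.8301 = 0.08210
Sum = 1.32695
NRR = 0.48309 × 1.32695 = 0.64104

0.641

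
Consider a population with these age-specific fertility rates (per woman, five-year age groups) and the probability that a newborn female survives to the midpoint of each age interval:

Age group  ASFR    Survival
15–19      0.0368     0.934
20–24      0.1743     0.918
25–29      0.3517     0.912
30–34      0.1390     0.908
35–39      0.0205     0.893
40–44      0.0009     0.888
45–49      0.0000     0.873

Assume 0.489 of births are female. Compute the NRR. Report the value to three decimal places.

1.615

Proportion female at birth = 0.489.
Each age group contributes 5 × ASFR × survival:
  15–19: 5 × 0.0368 × 0.934 = 0.17186
  20–24: 5 × 0.1743 × 0.918 = 0.80004
  25–29: 5 × 0.3517 × 0.912 = 1.60375
  30–34: 5 × 0.1390 × 0.908 = 0.63106
  35–39: 5 × 0.0205 × 0.893 = 0.09153
  40–44: 5 × 0.0009 × 0.888 = 0.00400
  45–49: 5 × 0.0000 × 0.873 = 0.00000
Sum = 3.30224
NRR = 0.489 × 3.30224 = 1.61480
An NRR exceeding 1 indicates intrinsic growth under these rates.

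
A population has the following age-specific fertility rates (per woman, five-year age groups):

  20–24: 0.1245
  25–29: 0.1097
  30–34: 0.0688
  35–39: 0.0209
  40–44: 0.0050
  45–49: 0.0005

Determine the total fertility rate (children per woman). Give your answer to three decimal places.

1.647

Sum of ASFRs = 0.1245 + 0.1097 + 0.0688 + 0.0209 + 0.0050 + 0.0005 = 0.3294
TFR = 5 × 0.3294 = 1.647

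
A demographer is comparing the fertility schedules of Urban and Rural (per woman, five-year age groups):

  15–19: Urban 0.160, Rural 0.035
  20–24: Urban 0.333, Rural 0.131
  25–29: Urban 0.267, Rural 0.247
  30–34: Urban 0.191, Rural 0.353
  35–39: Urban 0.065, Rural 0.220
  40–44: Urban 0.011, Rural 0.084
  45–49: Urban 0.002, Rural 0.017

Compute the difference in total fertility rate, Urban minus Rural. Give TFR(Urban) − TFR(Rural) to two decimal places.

Urban:
  Sum of ASFRs = 0.160 + 0.333 + 0.267 + 0.191 + 0.065 + 0.011 + 0.002 = 1.029
  TFR = 5 × 1.029 = 5.145
Rural:
  Sum of ASFRs = 0.035 + 0.131 + 0.247 + 0.353 + 0.220 + 0.084 + 0.017 = 1.087
  TFR = 5 × 1.087 = 5.435
Difference = 5.145 − 5.435 = -0.29

-0.29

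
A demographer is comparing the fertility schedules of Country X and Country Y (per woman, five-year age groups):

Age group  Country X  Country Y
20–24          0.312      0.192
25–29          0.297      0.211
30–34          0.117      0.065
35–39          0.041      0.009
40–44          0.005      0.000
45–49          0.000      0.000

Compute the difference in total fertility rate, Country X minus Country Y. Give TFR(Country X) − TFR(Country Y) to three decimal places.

1.475

Country X:
  Sum of ASFRs = 0.312 + 0.297 + 0.117 + 0.041 + 0.005 + 0.000 = 0.772
  TFR = 5 × 0.772 = 3.86
Country Y:
  Sum of ASFRs = 0.192 + 0.211 + 0.065 + 0.009 + 0.000 + 0.000 = 0.477
  TFR = 5 × 0.477 = 2.385
Difference = 3.86 − 2.385 = 1.475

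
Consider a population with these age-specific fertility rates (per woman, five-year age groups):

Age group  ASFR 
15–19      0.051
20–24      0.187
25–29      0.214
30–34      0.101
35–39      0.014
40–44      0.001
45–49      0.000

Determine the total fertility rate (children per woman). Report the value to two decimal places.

2.84

Sum of ASFRs = 0.051 + 0.187 + 0.214 + 0.101 + 0.014 + 0.001 + 0.000 = 0.568
TFR = 5 × 0.568 = 2.84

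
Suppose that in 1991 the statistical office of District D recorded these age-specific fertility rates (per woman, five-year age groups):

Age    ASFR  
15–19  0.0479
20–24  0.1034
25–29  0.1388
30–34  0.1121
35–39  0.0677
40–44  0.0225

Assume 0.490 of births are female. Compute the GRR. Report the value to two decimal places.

Proportion female at birth = 0.490.
Sum of ASFRs = 0.0479 + 0.1034 + 0.1388 + 0.1121 + 0.0677 + 0.0225 = 0.4924
TFR = 5 × 0.4924 = 2.462
GRR = 0.490 × 2.462 = 1.20638

1.21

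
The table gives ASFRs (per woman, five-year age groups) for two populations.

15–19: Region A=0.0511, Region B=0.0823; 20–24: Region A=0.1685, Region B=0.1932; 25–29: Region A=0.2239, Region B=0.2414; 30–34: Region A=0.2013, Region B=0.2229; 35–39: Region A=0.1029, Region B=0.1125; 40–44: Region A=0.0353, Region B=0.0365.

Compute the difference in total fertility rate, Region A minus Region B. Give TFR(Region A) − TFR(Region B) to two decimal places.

Region A:
  Sum of ASFRs = 0.0511 + 0.1685 + 0.2239 + 0.2013 + 0.1029 + 0.0353 = 0.7830
  TFR = 5 × 0.7830 = 3.915
Region B:
  Sum of ASFRs = 0.0823 + 0.1932 + 0.2414 + 0.2229 + 0.1125 + 0.0365 = 0.8888
  TFR = 5 × 0.8888 = 4.444
Difference = 3.915 − 4.444 = -0.529

-0.53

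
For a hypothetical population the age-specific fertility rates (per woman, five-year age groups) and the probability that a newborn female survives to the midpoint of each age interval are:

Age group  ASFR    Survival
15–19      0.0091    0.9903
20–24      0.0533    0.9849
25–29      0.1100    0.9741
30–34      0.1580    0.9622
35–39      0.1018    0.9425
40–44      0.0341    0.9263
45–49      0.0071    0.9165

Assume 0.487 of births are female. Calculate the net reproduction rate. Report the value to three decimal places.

1.107

Proportion female at birth = 0.487.
Weighting each age-specific rate by interval width and survival:
  15–19: 5 × 0.0091 × 0.9903 = 0.04506
  20–24: 5 × 0.0533 × 0.9849 = 0.26248
  25–29: 5 × 0.1100 × 0.9741 = 0.53576
  30–34: 5 × 0.1580 × 0.9622 = 0.76014
  35–39: 5 × 0.1018 × 0.9425 = 0.47973
  40–44: 5 × 0.0341 × 0.9263 = 0.15793
  45–49: 5 × 0.0071 × 0.9165 = 0.03254
Sum = 2.27364
NRR = 0.487 × 2.27364 = 1.10726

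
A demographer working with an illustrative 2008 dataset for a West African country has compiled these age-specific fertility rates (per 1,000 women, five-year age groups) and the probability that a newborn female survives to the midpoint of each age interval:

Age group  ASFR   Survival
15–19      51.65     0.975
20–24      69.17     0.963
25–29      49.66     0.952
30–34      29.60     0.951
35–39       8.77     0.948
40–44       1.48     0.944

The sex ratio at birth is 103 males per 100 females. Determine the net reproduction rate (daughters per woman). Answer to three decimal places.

Proportion female at birth = 100 / (100 + 103) = 0.49261.
Survival-weighted fertility by age (5·fₓ·Sₓ):
  15–19: 5 × 51.65/1000 × 0.975 = 0.25179
  20–24: 5 × 69.17/1000 × 0.963 = 0.33305
  25–29: 5 × 49.66/1000 × 0.952 = 0.23638
  30–34: 5 × 29.60/1000 × 0.951 = 0.14075
  35–39: 5 × 8.77/1000 × 0.948 = 0.04157
  40–44: 5 × 1.48/1000 × 0.944 = 0.00699
Sum = 1.01053
NRR = 0.49261 × 1.01053 = 0.49780
An NRR under 1 implies long-run decline under these rates.

0.498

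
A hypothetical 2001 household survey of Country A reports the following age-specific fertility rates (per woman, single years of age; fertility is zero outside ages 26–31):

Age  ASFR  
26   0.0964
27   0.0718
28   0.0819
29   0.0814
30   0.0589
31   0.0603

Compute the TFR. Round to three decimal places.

Sum of ASFRs = 0.0964 + 0.0718 + 0.0819 + 0.0814 + 0.0589 + 0.0603 = 0.4507
TFR = 0.4507

0.451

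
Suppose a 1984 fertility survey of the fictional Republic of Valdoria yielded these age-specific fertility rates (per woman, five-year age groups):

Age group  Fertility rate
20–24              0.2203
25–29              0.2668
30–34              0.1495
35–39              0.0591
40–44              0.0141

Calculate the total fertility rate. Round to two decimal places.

Sum of ASFRs = 0.2203 + 0.2668 + 0.1495 + 0.0591 + 0.0141 = 0.7098
TFR = 5 × 0.7098 = 3.549

3.55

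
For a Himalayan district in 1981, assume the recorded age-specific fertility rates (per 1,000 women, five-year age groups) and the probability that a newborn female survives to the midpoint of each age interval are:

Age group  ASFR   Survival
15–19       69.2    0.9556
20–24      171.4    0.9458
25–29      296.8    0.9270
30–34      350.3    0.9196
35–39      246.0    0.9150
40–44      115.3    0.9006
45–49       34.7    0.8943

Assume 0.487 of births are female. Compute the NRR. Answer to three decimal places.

2.887

Proportion female at birth = 0.487.
Weighting each age-specific rate by interval width and survival:
  15–19: 5 × 69.2/1000 × 0.9556 = 0.33064
  20–24: 5 × 171.4/1000 × 0.9458 = 0.81055
  25–29: 5 × 296.8/1000 × 0.9270 = 1.37567
  30–34: 5 × 350.3/1000 × 0.9196 = 1.61068
  35–39: 5 × 246.0/1000 × 0.9150 = 1.12545
  40–44: 5 × 115.3/1000 × 0.9006 = 0.51920
  45–49: 5 × 34.7/1000 × 0.8943 = 0.15516
Sum = 5.92735
NRR = 0.487 × 5.92735 = 2.88662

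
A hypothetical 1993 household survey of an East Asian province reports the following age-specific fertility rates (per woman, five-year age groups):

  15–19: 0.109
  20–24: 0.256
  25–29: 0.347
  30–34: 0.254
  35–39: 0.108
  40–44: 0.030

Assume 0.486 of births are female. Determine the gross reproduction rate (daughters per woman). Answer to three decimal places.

Proportion female at birth = 0.486.
Sum of ASFRs = 0.109 + 0.256 + 0.347 + 0.254 + 0.108 + 0.030 = 1.104
TFR = 5 × 1.104 = 5.52
GRR = 0.486 × 5.52 = 2.68272

2.683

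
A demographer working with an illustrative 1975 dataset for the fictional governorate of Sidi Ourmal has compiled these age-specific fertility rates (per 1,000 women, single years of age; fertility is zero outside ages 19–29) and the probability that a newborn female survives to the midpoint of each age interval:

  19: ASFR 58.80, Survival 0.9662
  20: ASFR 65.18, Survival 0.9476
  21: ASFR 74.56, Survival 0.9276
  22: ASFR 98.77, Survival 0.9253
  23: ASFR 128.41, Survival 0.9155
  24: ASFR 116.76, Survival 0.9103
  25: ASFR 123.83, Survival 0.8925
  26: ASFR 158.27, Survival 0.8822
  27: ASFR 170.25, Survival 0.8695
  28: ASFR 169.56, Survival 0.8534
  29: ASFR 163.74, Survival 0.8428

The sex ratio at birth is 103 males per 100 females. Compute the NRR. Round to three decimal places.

0.583

Proportion female at birth = 100 / (100 + 103) = 0.49261.
Each age group contributes 1 × ASFR × survival:
  19: 1 × 58.80/1000 × 0.9662 = 0.05681
  20: 1 × 65.18/1000 × 0.9476 = 0.06176
  21: 1 × 74.56/1000 × 0.9276 = 0.06916
  22: 1 × 98.77/1000 × 0.9253 = 0.09139
  23: 1 × 128.41/1000 × 0.9155 = 0.11756
  24: 1 × 116.76/1000 × 0.9103 = 0.10629
  25: 1 × 123.83/1000 × 0.8925 = 0.11052
  26: 1 × 158.27/1000 × 0.8822 = 0.13963
  27: 1 × 170.25/1000 × 0.8695 = 0.14803
  28: 1 × 169.56/1000 × 0.8534 = 0.14470
  29: 1 × 163.74/1000 × 0.8428 = 0.13800
Sum = 1.18385
NRR = 0.49261 × 1.18385 = 0.58318
An NRR under 1 implies long-run decline under these rates.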